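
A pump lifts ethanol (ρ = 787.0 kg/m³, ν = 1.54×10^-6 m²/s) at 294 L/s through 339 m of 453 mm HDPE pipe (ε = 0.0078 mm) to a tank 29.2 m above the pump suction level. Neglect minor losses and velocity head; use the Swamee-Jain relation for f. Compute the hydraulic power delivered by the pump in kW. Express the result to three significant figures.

V = 4Q/(πD²) = 1.824 m/s; Re = 5.37×10^5; ε/D = 1.72×10^-5; f = 0.01321
h_f = f(L/D)V²/2g = 1.677 m
Total head H = z + h_f = 29.2 + 1.677 = 30.88 m
P_hyd = ρgQH = 787.0·9.81·0.294·30.88 = 70.08 kW

P_hyd ≈ 70.1 kW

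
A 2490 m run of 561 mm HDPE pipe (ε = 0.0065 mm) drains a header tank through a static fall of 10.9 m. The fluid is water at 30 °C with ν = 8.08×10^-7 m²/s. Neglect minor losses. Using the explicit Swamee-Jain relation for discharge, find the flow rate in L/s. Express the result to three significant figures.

Swamee-Jain (Type II): Q = -0.965·√(gD⁵h_f/L)·ln[ε/(3.7D) + √(3.17ν²L/(gD³h_f))]
√(gD⁵h_f/L) = √(9.81·0.561⁵·10.9/2490) = 0.04885
ε/(3.7D) = 3.13×10^-6; √(3.17ν²L/(gD³h_f)) = 1.65×10^-5
Q = -0.965·0.04885·ln(1.965×10^-5) = 0.5109 m³/s
Check: V = 2.07 m/s, Re = 1.43×10^6, f = 0.01128, h_f = 10.9 m ≈ 10.9 m ✓

Q ≈ 511 L/s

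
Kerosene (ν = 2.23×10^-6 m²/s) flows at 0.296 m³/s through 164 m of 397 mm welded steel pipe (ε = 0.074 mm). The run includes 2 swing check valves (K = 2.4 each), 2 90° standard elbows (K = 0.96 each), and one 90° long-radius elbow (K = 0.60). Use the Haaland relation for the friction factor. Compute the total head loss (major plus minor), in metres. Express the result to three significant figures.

V = 4Q/(πD²) = 2.391 m/s; V²/2g = 0.2914 m
Re = 4.26×10^5, ε/D = 1.86×10^-4 → f = 0.01538 (Haaland)
Major: h_f = f(L/D)·V²/2g = 0.01538·413.1·0.2914 = 1.852 m
Minor: ΣK = 7.32; h_m = ΣK·V²/2g = 2.133 m
Total H_L = 1.852 + 2.133 = 3.985 m

H_L ≈ 3.99 m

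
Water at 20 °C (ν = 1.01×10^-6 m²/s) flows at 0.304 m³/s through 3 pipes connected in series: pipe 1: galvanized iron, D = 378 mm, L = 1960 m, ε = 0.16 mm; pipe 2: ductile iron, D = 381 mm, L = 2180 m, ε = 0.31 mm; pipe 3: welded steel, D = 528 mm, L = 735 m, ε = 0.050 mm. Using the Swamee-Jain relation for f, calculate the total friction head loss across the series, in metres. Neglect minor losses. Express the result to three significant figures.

Pipe 1: V = 2.709 m/s, Re = 1.01×10^6, ε/D = 4.23×10^-4, f = 0.01675, h_1 = f(L/D)V²/2g = 32.48 m
Pipe 2: V = 2.666 m/s, Re = 1.01×10^6, ε/D = 8.14×10^-4, f = 0.01913, h_2 = f(L/D)V²/2g = 39.67 m
Pipe 3: V = 1.388 m/s, Re = 7.26×10^5, ε/D = 9.47×10^-5, f = 0.01383, h_3 = f(L/D)V²/2g = 1.892 m
Series → Q common, losses add: H = Σh = 74.04 m

H ≈ 74.0 m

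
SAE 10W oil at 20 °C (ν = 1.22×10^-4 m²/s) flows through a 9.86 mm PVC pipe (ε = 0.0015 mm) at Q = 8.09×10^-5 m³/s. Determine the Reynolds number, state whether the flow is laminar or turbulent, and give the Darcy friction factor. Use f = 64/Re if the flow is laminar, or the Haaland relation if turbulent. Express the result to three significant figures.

V = 4Q/(πD²) = 1.060 m/s
Re = VD/ν = 1.060·0.00986/1.22×10^-4 = 85.6
Re < 2300 → laminar → f = 64/Re = 0.7474

Re ≈ 85.6; laminar; f = 64/Re ≈ 0.747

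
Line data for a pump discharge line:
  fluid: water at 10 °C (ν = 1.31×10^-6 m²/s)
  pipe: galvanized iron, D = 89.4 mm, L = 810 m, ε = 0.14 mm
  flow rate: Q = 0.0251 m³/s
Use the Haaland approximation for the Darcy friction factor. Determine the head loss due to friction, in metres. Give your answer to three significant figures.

V = 4Q/(πD²) = 4·0.0251/(π·0.0894²) = 3.999 m/s
Re = VD/ν = 3.999·0.0894/1.31×10^-6 = 2.73×10^5 → turbulent
ε/D = 0.14/89.4 = 0.00157
Haaland: f = 0.02270
h_f = f(L/D)V²/(2g) = 0.02270·(810/0.0894)·3.999²/(2·9.81) = 167.6 m

h_f ≈ 168 m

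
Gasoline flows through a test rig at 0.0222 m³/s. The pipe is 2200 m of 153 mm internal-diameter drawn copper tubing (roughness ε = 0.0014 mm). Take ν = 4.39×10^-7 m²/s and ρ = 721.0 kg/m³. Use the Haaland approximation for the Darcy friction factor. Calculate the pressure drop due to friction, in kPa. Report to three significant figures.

V = 4Q/(πD²) = 4·0.0222/(π·0.153²) = 1.207 m/s
Re = VD/ν = 1.207·0.153/4.39×10^-7 = 4.21×10^5 → turbulent
ε/D = 0.0014/153 = 9.15×10^-6
Haaland: f = 0.01357
h_f = f(L/D)V²/(2g) = 0.01357·(2200/0.153)·1.207²/(2·9.81) = 14.50 m
Δp = ρg·h_f = 721.0·9.81·14.50 = 102.5 kPa

Δp ≈ 103 kPa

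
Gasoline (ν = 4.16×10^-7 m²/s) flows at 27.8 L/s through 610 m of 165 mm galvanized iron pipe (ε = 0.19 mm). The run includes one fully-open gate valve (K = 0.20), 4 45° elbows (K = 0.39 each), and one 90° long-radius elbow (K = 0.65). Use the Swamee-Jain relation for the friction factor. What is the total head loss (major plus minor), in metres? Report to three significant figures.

V = 4Q/(πD²) = 1.300 m/s; V²/2g = 0.08615 m
Re = 5.16×10^5, ε/D = 0.00115 → f = 0.02097 (Swamee-Jain)
Major: h_f = f(L/D)·V²/2g = 0.02097·3697·0.08615 = 6.680 m
Minor: ΣK = 2.41; h_m = ΣK·V²/2g = 0.2076 m
Total H_L = 6.680 + 0.2076 = 6.887 m

H_L ≈ 6.89 m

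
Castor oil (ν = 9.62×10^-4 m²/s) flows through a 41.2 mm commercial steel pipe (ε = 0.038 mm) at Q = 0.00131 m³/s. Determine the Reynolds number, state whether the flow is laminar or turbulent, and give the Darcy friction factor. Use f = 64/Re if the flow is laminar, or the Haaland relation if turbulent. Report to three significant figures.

V = 4Q/(πD²) = 0.9826 m/s
Re = VD/ν = 0.9826·0.0412/9.62×10^-4 = 42.1
Re < 2300 → laminar → f = 64/Re = 1.521

Re ≈ 42.1; laminar; f = 64/Re ≈ 1.52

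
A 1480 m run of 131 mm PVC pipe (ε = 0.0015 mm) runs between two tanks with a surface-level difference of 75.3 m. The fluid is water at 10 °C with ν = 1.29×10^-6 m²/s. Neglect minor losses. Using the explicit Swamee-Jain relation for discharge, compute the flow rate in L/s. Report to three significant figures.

Swamee-Jain (Type II): Q = -0.965·√(gD⁵h_f/L)·ln[ε/(3.7D) + √(3.17ν²L/(gD³h_f))]
√(gD⁵h_f/L) = √(9.81·0.131⁵·75.3/1480) = 0.004388
ε/(3.7D) = 3.09×10^-6; √(3.17ν²L/(gD³h_f)) = 6.86×10^-5
Q = -0.965·0.004388·ln(7.166×10^-5) = 0.04041 m³/s
Check: V = 3.00 m/s, Re = 3.04×10^5, f = 0.01447, h_f = 74.9 m ≈ 75.3 m ✓

Q ≈ 40.4 L/s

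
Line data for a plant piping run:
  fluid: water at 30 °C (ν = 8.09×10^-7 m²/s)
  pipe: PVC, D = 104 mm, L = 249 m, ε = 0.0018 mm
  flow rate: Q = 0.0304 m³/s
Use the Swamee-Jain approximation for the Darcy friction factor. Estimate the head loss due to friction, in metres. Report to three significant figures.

V = 4Q/(πD²) = 4·0.0304/(π·0.104²) = 3.579 m/s
Re = VD/ν = 3.579·0.104/8.09×10^-7 = 4.60×10^5 → turbulent
ε/D = 0.0018/104 = 1.73×10^-5
Swamee-Jain: f = 0.01355
h_f = f(L/D)V²/(2g) = 0.01355·(249/0.104)·3.579²/(2·9.81) = 21.17 m

h_f ≈ 21.2 m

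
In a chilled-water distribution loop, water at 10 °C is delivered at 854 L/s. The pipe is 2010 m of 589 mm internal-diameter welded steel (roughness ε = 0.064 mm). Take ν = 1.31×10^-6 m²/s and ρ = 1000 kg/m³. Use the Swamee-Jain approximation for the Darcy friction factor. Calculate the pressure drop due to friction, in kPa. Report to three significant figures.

V = 4Q/(πD²) = 4·0.854/(π·0.589²) = 3.134 m/s
Re = VD/ν = 3.134·0.589/1.31×10^-6 = 1.41×10^6 → turbulent
ε/D = 0.064/589 = 1.09×10^-4
Swamee-Jain: f = 0.01330
h_f = f(L/D)V²/(2g) = 0.01330·(2010/0.589)·3.134²/(2·9.81) = 22.72 m
Δp = ρg·h_f = 1000·9.81·22.72 = 222.9 kPa

Δp ≈ 223 kPa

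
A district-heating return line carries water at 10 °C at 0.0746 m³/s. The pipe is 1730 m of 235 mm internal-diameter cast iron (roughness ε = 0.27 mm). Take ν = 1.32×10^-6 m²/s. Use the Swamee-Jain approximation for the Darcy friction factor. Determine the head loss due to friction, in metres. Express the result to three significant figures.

h_f ≈ 23.7 m

V = 4Q/(πD²) = 4·0.0746/(π·0.235²) = 1.720 m/s
Re = VD/ν = 1.720·0.235/1.32×10^-6 = 3.06×10^5 → turbulent
ε/D = 0.27/235 = 0.00115
Swamee-Jain: f = 0.02133
h_f = f(L/D)V²/(2g) = 0.02133·(1730/0.235)·1.720²/(2·9.81) = 23.67 m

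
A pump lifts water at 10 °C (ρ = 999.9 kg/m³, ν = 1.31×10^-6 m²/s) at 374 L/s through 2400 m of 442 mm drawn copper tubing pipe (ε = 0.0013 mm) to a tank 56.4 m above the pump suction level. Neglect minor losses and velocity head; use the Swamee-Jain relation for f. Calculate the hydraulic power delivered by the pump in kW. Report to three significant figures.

V = 4Q/(πD²) = 2.437 m/s; Re = 8.22×10^5; ε/D = 2.94×10^-6; f = 0.01206
h_f = f(L/D)V²/2g = 19.84 m
Total head H = z + h_f = 56.4 + 19.84 = 76.24 m
P_hyd = ρgQH = 999.9·9.81·0.374·76.24 = 279.7 kW

P_hyd ≈ 280 kW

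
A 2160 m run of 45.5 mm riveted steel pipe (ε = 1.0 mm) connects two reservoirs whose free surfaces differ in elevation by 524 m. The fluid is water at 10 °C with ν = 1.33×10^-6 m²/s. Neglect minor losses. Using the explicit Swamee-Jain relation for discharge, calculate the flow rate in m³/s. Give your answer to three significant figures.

Q ≈ 0.00335 m³/s

Swamee-Jain (Type II): Q = -0.965·√(gD⁵h_f/L)·ln[ε/(3.7D) + √(3.17ν²L/(gD³h_f))]
√(gD⁵h_f/L) = √(9.81·0.0455⁵·524/2160) = 6.812×10^-4
ε/(3.7D) = 0.00594; √(3.17ν²L/(gD³h_f)) = 1.58×10^-4
Q = -0.965·6.812×10^-4·ln(0.006098) = 0.003353 m³/s
Check: V = 2.06 m/s, Re = 7.05×10^4, f = 0.05126, h_f = 527 m ≈ 524 m ✓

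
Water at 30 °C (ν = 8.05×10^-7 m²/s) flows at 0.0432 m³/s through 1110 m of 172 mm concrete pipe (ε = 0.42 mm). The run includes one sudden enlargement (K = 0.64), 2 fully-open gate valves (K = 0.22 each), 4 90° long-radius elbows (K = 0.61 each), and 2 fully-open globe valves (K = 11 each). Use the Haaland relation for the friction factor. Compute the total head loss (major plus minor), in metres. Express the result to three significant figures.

V = 4Q/(πD²) = 1.859 m/s; V²/2g = 0.1762 m
Re = 3.97×10^5, ε/D = 0.00244 → f = 0.02512 (Haaland)
Major: h_f = f(L/D)·V²/2g = 0.02512·6453·0.1762 = 28.56 m
Minor: ΣK = 25.5; h_m = ΣK·V²/2g = 4.496 m
Total H_L = 28.56 + 4.496 = 33.05 m

H_L ≈ 33.1 m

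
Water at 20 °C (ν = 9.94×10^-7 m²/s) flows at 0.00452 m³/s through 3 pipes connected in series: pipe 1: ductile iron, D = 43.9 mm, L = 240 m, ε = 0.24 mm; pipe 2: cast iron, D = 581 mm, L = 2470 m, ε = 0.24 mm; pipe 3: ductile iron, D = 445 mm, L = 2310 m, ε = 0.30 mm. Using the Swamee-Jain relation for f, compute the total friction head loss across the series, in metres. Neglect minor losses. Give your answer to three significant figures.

H ≈ 79.8 m

Pipe 1: V = 2.986 m/s, Re = 1.32×10^5, ε/D = 0.00547, f = 0.03210, h_1 = f(L/D)V²/2g = 79.76 m
Pipe 2: V = 0.01705 m/s, Re = 9970, ε/D = 4.13×10^-4, f = 0.03172, h_2 = f(L/D)V²/2g = 0.001998 m
Pipe 3: V = 0.02906 m/s, Re = 1.30×10^4, ε/D = 6.74×10^-4, f = 0.03015, h_3 = f(L/D)V²/2g = 0.006738 m
Series → Q common, losses add: H = Σh = 79.77 m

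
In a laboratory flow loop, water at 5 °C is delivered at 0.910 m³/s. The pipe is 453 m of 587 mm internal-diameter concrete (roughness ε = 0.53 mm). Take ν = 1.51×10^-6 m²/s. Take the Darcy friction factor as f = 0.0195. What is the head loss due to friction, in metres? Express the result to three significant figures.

V = 4Q/(πD²) = 4·0.910/(π·0.587²) = 3.363 m/s
h_f = f(L/D)V²/(2g) = 0.01950·(453/0.587)·3.363²/(2·9.81) = 8.673 m

h_f ≈ 8.67 m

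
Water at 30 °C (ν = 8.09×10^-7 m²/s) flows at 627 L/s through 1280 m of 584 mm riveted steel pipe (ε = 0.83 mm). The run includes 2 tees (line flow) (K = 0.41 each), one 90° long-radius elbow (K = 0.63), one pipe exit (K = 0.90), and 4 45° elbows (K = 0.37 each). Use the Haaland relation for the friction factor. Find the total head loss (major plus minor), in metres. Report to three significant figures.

V = 4Q/(πD²) = 2.341 m/s; V²/2g = 0.2793 m
Re = 1.69×10^6, ε/D = 0.00142 → f = 0.02160 (Haaland)
Major: h_f = f(L/D)·V²/2g = 0.02160·2192·0.2793 = 13.22 m
Minor: ΣK = 3.83; h_m = ΣK·V²/2g = 1.070 m
Total H_L = 13.22 + 1.070 = 14.29 m

H_L ≈ 14.3 m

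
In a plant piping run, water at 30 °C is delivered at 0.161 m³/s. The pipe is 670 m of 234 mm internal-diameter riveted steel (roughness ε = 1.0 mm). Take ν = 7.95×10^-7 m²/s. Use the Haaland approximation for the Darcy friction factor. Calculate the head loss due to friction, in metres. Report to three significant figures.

h_f ≈ 59.6 m

V = 4Q/(πD²) = 4·0.161/(π·0.234²) = 3.744 m/s
Re = VD/ν = 3.744·0.234/7.95×10^-7 = 1.10×10^6 → turbulent
ε/D = 1.0/234 = 0.00427
Haaland: f = 0.02912
h_f = f(L/D)V²/(2g) = 0.02912·(670/0.234)·3.744²/(2·9.81) = 59.56 m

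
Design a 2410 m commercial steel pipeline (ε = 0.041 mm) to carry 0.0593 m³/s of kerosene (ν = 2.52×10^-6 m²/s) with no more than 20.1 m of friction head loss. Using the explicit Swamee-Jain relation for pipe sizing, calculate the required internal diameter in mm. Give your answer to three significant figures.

D ≈ 232 mm

Swamee-Jain (Type III): D = 0.66·[ε^1.25·(LQ²/(gh_f))^4.75 + ν·Q^9.4·(L/(gh_f))^5.2]^0.04
LQ²/(gh_f) = 0.04298; L/(gh_f) = 12.22
Term 1 = ε^1.25·(…)^4.75 = 1.06×10^-12; Term 2 = ν·Q^9.4·(…)^5.2 = 3.32×10^-12
D = 0.66·(1.06×10^-12 + 3.32×10^-12)^0.04 = 0.2318 m = 232 mm
Check: V = 1.40 m/s, Re = 1.29×10^5, f = 0.01810, h_f = 18.9 m ≈ 20.1 m ✓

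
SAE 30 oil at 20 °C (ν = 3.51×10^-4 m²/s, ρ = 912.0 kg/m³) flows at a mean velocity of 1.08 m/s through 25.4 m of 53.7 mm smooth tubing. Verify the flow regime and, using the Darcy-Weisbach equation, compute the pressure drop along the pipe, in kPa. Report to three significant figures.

Re = VD/ν = 1.08·0.05370/3.51×10^-4 = 165 → laminar (Re < 2300)
f = 64/Re = 0.3873
h_f = f(L/D)V²/(2g) = 0.3873·(25.4/0.05370)·1.08²/(2·9.81) = 10.89 m
Δp = ρg·h_f = 912.0·9.81·10.89 = 97.45 kPa

Δp ≈ 97.4 kPa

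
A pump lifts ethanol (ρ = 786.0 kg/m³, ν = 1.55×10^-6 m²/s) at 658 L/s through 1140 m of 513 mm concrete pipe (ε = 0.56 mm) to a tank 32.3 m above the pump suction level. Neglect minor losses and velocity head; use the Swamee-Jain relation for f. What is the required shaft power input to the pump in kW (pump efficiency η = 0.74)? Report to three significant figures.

V = 4Q/(πD²) = 3.183 m/s; Re = 1.05×10^6; ε/D = 0.00109; f = 0.02042
h_f = f(L/D)V²/2g = 23.44 m
Total head H = z + h_f = 32.3 + 23.44 = 55.74 m
P_hyd = ρgQH = 786.0·9.81·0.658·55.74 = 282.8 kW
P_shaft = P_hyd/η = 282.8/0.74 = 382.1 kW

P_shaft ≈ 382 kW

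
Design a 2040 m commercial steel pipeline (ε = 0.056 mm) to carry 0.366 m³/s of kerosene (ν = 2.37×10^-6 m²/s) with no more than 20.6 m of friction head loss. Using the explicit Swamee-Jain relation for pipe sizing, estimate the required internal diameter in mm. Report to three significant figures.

Swamee-Jain (Type III): D = 0.66·[ε^1.25·(LQ²/(gh_f))^4.75 + ν·Q^9.4·(L/(gh_f))^5.2]^0.04
LQ²/(gh_f) = 1.352; L/(gh_f) = 10.09
Term 1 = ε^1.25·(…)^4.75 = 2.03×10^-5; Term 2 = ν·Q^9.4·(…)^5.2 = 3.11×10^-5
D = 0.66·(2.03×10^-5 + 3.11×10^-5)^0.04 = 0.4446 m = 445 mm
Check: V = 2.36 m/s, Re = 4.42×10^5, f = 0.01496, h_f = 19.4 m ≈ 20.6 m ✓

D ≈ 445 mm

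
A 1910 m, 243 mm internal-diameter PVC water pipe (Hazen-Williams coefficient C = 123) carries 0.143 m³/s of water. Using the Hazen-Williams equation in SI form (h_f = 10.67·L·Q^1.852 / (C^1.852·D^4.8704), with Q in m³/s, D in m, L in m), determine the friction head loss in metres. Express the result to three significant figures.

h_f ≈ 73.6 m

h_f = 10.67·1910·0.143^1.852 / (123^1.852·0.243^4.8704) = 73.57 m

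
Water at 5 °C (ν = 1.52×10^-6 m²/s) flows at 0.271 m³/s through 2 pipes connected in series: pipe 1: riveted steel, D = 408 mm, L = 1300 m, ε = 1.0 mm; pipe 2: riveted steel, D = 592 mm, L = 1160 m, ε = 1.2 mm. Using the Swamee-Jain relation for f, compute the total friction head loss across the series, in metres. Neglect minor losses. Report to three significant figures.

Pipe 1: V = 2.073 m/s, Re = 5.56×10^5, ε/D = 0.00245, f = 0.02513, h_1 = f(L/D)V²/2g = 17.53 m
Pipe 2: V = 0.9845 m/s, Re = 3.83×10^5, ε/D = 0.00203, f = 0.02411, h_2 = f(L/D)V²/2g = 2.334 m
Series → Q common, losses add: H = Σh = 19.87 m

H ≈ 19.9 m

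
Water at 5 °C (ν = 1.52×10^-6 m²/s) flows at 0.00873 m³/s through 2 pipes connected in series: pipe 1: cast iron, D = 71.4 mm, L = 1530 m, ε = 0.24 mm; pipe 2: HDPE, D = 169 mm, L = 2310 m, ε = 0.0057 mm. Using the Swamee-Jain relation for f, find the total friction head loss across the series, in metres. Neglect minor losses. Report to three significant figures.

H ≈ 150 m

Pipe 1: V = 2.180 m/s, Re = 1.02×10^5, ε/D = 0.00336, f = 0.02845, h_1 = f(L/D)V²/2g = 147.7 m
Pipe 2: V = 0.3892 m/s, Re = 4.33×10^4, ε/D = 3.37×10^-5, f = 0.02158, h_2 = f(L/D)V²/2g = 2.277 m
Series → Q common, losses add: H = Σh = 150.0 m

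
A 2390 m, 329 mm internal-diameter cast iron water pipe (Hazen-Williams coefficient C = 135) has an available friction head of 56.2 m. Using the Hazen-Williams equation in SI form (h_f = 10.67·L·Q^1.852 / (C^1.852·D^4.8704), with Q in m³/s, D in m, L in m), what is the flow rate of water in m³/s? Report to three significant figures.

Rearranging: Q = [h_f·C^1.852·D^4.8704 / (10.67·L)]^(1/1.852)
Q = [56.2·135^1.852·0.329^4.8704 / (10.67·2390)]^0.540 = 0.2667 m³/s

Q ≈ 0.267 m³/s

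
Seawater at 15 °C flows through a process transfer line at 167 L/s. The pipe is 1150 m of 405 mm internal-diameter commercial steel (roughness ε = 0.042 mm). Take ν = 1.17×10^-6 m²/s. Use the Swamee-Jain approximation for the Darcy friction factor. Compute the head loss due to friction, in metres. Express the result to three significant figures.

V = 4Q/(πD²) = 4·0.167/(π·0.405²) = 1.296 m/s
Re = VD/ν = 1.296·0.405/1.17×10^-6 = 4.49×10^5 → turbulent
ε/D = 0.042/405 = 1.04×10^-4
Swamee-Jain: f = 0.01469
h_f = f(L/D)V²/(2g) = 0.01469·(1150/0.405)·1.296²/(2·9.81) = 3.574 m

h_f ≈ 3.57 m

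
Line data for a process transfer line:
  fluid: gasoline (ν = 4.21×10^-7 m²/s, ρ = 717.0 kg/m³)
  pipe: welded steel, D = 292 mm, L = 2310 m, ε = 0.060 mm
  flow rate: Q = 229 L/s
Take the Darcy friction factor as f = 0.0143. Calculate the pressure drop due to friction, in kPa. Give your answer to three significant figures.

V = 4Q/(πD²) = 4·0.229/(π·0.292²) = 3.420 m/s
h_f = f(L/D)V²/(2g) = 0.01430·(2310/0.292)·3.420²/(2·9.81) = 67.43 m
Δp = ρg·h_f = 717.0·9.81·67.43 = 474.3 kPa

Δp ≈ 474 kPa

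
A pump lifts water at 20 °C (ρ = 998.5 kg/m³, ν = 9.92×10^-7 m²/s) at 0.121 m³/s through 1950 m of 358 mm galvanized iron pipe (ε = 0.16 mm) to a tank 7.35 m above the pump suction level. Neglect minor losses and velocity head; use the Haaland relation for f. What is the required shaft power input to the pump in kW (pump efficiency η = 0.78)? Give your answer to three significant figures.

V = 4Q/(πD²) = 1.202 m/s; Re = 4.34×10^5; ε/D = 4.47×10^-4; f = 0.01736
h_f = f(L/D)V²/2g = 6.963 m
Total head H = z + h_f = 7.35 + 6.963 = 14.31 m
P_hyd = ρgQH = 998.5·9.81·0.121·14.31 = 16.96 kW
P_shaft = P_hyd/η = 16.96/0.78 = 21.75 kW

P_shaft ≈ 21.7 kW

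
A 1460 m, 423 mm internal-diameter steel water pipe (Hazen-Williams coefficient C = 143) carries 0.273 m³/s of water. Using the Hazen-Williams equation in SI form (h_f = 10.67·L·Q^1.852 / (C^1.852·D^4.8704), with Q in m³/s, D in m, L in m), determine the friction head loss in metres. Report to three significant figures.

h_f ≈ 9.47 m

h_f = 10.67·1460·0.273^1.852 / (143^1.852·0.423^4.8704) = 9.473 m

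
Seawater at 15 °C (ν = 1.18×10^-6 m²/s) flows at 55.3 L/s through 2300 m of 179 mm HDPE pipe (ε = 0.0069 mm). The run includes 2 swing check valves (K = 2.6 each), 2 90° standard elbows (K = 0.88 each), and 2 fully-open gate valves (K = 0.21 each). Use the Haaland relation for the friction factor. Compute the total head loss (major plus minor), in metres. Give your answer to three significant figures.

V = 4Q/(πD²) = 2.198 m/s; V²/2g = 0.2461 m
Re = 3.33×10^5, ε/D = 3.85×10^-5 → f = 0.01442 (Haaland)
Major: h_f = f(L/D)·V²/2g = 0.01442·12849·0.2461 = 45.61 m
Minor: ΣK = 7.38; h_m = ΣK·V²/2g = 1.816 m
Total H_L = 45.61 + 1.816 = 47.42 m

H_L ≈ 47.4 m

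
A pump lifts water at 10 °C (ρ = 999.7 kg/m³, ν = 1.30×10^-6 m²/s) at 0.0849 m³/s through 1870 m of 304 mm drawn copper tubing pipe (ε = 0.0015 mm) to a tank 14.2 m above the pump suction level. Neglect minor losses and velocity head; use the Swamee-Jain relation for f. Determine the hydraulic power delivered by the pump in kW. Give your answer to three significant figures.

P_hyd ≈ 17.1 kW

V = 4Q/(πD²) = 1.170 m/s; Re = 2.74×10^5; ε/D = 4.93×10^-6; f = 0.01468
h_f = f(L/D)V²/2g = 6.298 m
Total head H = z + h_f = 14.2 + 6.298 = 20.50 m
P_hyd = ρgQH = 999.7·9.81·0.0849·20.50 = 17.07 kW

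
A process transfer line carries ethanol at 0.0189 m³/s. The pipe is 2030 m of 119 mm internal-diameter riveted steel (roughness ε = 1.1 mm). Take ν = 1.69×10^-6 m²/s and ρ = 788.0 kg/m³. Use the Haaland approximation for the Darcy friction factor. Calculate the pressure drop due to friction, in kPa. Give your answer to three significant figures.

Δp ≈ 727 kPa

V = 4Q/(πD²) = 4·0.0189/(π·0.119²) = 1.699 m/s
Re = VD/ν = 1.699·0.119/1.69×10^-6 = 1.20×10^5 → turbulent
ε/D = 1.1/119 = 0.00924
Haaland: f = 0.03748
h_f = f(L/D)V²/(2g) = 0.03748·(2030/0.119)·1.699²/(2·9.81) = 94.10 m
Δp = ρg·h_f = 788.0·9.81·94.10 = 727.4 kPa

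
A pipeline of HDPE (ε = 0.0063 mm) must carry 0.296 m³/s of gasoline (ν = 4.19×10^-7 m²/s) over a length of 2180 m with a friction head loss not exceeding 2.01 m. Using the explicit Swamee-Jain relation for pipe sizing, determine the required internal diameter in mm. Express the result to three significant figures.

D ≈ 620 mm

Swamee-Jain (Type III): D = 0.66·[ε^1.25·(LQ²/(gh_f))^4.75 + ν·Q^9.4·(L/(gh_f))^5.2]^0.04
LQ²/(gh_f) = 9.687; L/(gh_f) = 110.6
Term 1 = ε^1.25·(…)^4.75 = 0.0153; Term 2 = ν·Q^9.4·(…)^5.2 = 0.190
D = 0.66·(0.0153 + 0.190)^0.04 = 0.6195 m = 620 mm
Check: V = 0.982 m/s, Re = 1.45×10^6, f = 0.01122, h_f = 1.94 m ≈ 2.01 m ✓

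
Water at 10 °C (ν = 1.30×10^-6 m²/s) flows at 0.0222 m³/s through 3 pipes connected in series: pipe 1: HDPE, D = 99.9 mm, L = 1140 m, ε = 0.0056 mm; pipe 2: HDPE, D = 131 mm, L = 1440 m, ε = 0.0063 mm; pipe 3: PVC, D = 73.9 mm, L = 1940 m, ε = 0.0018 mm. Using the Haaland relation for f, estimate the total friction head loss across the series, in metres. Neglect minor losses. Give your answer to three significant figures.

Pipe 1: V = 2.832 m/s, Re = 2.18×10^5, ε/D = 5.61×10^-5, f = 0.01564, h_1 = f(L/D)V²/2g = 72.99 m
Pipe 2: V = 1.647 m/s, Re = 1.66×10^5, ε/D = 4.81×10^-5, f = 0.01636, h_2 = f(L/D)V²/2g = 24.87 m
Pipe 3: V = 5.176 m/s, Re = 2.94×10^5, ε/D = 2.44×10^-5, f = 0.01460, h_3 = f(L/D)V²/2g = 523.2 m
Series → Q common, losses add: H = Σh = 621.1 m

H ≈ 621 m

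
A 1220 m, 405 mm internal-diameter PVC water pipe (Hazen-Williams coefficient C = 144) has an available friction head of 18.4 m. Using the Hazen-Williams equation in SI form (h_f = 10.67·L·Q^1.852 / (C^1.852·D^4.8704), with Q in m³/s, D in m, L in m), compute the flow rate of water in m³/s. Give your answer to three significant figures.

Rearranging: Q = [h_f·C^1.852·D^4.8704 / (10.67·L)]^(1/1.852)
Q = [18.4·144^1.852·0.405^4.8704 / (10.67·1220)]^0.540 = 0.3867 m³/s

Q ≈ 0.387 m³/s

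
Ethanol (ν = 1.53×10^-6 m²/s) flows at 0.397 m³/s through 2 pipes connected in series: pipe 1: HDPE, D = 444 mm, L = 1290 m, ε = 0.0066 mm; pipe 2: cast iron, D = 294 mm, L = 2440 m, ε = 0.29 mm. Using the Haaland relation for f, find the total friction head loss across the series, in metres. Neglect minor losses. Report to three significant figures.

Pipe 1: V = 2.564 m/s, Re = 7.44×10^5, ε/D = 1.49×10^-5, f = 0.01241, h_1 = f(L/D)V²/2g = 12.08 m
Pipe 2: V = 5.848 m/s, Re = 1.12×10^6, ε/D = 9.86×10^-4, f = 0.01985, h_2 = f(L/D)V²/2g = 287.1 m
Series → Q common, losses add: H = Σh = 299.2 m

H ≈ 299 m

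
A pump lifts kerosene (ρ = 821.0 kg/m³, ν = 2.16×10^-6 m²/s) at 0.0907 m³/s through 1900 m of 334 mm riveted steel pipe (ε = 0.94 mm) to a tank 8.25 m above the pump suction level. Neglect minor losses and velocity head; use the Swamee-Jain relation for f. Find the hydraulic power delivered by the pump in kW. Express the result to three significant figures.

P_hyd ≈ 12.1 kW

V = 4Q/(πD²) = 1.035 m/s; Re = 1.60×10^5; ε/D = 0.00281; f = 0.02677
h_f = f(L/D)V²/2g = 8.319 m
Total head H = z + h_f = 8.25 + 8.319 = 16.57 m
P_hyd = ρgQH = 821.0·9.81·0.0907·16.57 = 12.10 kW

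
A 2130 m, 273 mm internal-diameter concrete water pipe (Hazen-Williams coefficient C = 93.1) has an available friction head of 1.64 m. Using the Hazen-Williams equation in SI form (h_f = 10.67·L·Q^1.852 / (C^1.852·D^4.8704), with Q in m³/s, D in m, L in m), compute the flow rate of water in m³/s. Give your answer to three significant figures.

Q ≈ 0.0178 m³/s

Rearranging: Q = [h_f·C^1.852·D^4.8704 / (10.67·L)]^(1/1.852)
Q = [1.64·93.1^1.852·0.273^4.8704 / (10.67·2130)]^0.540 = 0.01778 m³/s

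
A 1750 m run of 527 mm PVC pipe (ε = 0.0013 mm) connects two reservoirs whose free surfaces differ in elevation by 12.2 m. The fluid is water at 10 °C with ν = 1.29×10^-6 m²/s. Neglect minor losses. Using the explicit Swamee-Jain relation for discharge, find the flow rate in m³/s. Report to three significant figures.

Q ≈ 0.542 m³/s

Swamee-Jain (Type II): Q = -0.965·√(gD⁵h_f/L)·ln[ε/(3.7D) + √(3.17ν²L/(gD³h_f))]
√(gD⁵h_f/L) = √(9.81·0.527⁵·12.2/1750) = 0.05273
ε/(3.7D) = 6.67×10^-7; √(3.17ν²L/(gD³h_f)) = 2.30×10^-5
Q = -0.965·0.05273·ln(2.362×10^-5) = 0.5420 m³/s
Check: V = 2.48 m/s, Re = 1.02×10^6, f = 0.01164, h_f = 12.2 m ≈ 12.2 m ✓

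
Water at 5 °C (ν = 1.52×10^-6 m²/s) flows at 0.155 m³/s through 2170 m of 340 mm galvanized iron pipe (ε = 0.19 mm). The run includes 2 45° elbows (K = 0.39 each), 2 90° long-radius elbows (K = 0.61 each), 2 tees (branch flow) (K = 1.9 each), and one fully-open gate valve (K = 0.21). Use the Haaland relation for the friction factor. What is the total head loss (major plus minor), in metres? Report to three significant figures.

V = 4Q/(πD²) = 1.707 m/s; V²/2g = 0.1485 m
Re = 3.82×10^5, ε/D = 5.59×10^-4 → f = 0.01816 (Haaland)
Major: h_f = f(L/D)·V²/2g = 0.01816·6382·0.1485 = 17.22 m
Minor: ΣK = 6.01; h_m = ΣK·V²/2g = 0.8928 m
Total H_L = 17.22 + 0.8928 = 18.11 m

H_L ≈ 18.1 m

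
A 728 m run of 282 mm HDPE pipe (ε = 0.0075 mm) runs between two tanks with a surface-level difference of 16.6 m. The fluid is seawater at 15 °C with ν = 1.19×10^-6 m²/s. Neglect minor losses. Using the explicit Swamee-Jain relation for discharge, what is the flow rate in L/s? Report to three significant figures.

Swamee-Jain (Type II): Q = -0.965·√(gD⁵h_f/L)·ln[ε/(3.7D) + √(3.17ν²L/(gD³h_f))]
√(gD⁵h_f/L) = √(9.81·0.282⁵·16.6/728) = 0.01997
ε/(3.7D) = 7.19×10^-6; √(3.17ν²L/(gD³h_f)) = 2.99×10^-5
Q = -0.965·0.01997·ln(3.710×10^-5) = 0.1966 m³/s
Check: V = 3.15 m/s, Re = 7.46×10^5, f = 0.01272, h_f = 16.6 m ≈ 16.6 m ✓

Q ≈ 197 L/s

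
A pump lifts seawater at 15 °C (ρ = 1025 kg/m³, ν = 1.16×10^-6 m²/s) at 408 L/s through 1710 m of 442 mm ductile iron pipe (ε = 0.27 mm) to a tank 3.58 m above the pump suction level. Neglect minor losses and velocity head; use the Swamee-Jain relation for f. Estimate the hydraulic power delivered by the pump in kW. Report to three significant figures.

V = 4Q/(πD²) = 2.659 m/s; Re = 1.01×10^6; ε/D = 6.11×10^-4; f = 0.01800
h_f = f(L/D)V²/2g = 25.10 m
Total head H = z + h_f = 3.58 + 25.10 = 28.68 m
P_hyd = ρgQH = 1025·9.81·0.408·28.68 = 117.7 kW

P_hyd ≈ 118 kW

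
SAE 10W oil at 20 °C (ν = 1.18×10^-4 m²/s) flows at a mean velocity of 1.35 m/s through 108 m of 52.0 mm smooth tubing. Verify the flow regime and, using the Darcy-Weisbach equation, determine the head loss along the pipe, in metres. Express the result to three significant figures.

h_f ≈ 20.8 m

Re = VD/ν = 1.35·0.05200/1.18×10^-4 = 595 → laminar (Re < 2300)
f = 64/Re = 0.1076
h_f = f(L/D)V²/(2g) = 0.1076·(108/0.05200)·1.35²/(2·9.81) = 20.75 m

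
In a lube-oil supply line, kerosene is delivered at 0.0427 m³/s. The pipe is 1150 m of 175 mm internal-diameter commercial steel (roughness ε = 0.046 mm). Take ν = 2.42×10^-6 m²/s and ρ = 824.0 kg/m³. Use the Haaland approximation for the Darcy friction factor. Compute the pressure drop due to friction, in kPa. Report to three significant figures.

V = 4Q/(πD²) = 4·0.0427/(π·0.175²) = 1.775 m/s
Re = VD/ν = 1.775·0.175/2.42×10^-6 = 1.28×10^5 → turbulent
ε/D = 0.046/175 = 2.63×10^-4
Haaland: f = 0.01832
h_f = f(L/D)V²/(2g) = 0.01832·(1150/0.175)·1.775²/(2·9.81) = 19.34 m
Δp = ρg·h_f = 824.0·9.81·19.34 = 156.3 kPa

Δp ≈ 156 kPa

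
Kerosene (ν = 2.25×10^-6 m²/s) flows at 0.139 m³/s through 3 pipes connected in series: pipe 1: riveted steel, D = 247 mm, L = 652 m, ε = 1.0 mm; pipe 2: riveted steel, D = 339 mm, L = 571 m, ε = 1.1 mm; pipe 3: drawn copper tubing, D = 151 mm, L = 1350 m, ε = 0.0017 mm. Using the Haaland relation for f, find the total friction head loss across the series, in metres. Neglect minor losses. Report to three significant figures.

H ≈ 398 m

Pipe 1: V = 2.901 m/s, Re = 3.18×10^5, ε/D = 0.00405, f = 0.02889, h_1 = f(L/D)V²/2g = 32.70 m
Pipe 2: V = 1.540 m/s, Re = 2.32×10^5, ε/D = 0.00324, f = 0.02730, h_2 = f(L/D)V²/2g = 5.558 m
Pipe 3: V = 7.762 m/s, Re = 5.21×10^5, ε/D = 1.13×10^-5, f = 0.01310, h_3 = f(L/D)V²/2g = 359.6 m
Series → Q common, losses add: H = Σh = 397.9 m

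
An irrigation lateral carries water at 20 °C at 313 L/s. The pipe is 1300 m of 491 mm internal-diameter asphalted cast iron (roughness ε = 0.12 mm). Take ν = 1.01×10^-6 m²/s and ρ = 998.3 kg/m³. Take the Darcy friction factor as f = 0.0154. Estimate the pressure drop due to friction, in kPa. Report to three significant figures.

Δp ≈ 55.6 kPa

V = 4Q/(πD²) = 4·0.313/(π·0.491²) = 1.653 m/s
h_f = f(L/D)V²/(2g) = 0.01540·(1300/0.491)·1.653²/(2·9.81) = 5.679 m
Δp = ρg·h_f = 998.3·9.81·5.679 = 55.62 kPa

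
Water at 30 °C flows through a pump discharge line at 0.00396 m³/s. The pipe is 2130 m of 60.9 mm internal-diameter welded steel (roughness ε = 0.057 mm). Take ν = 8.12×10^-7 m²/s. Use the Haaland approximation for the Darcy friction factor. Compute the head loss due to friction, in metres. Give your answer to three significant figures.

h_f ≈ 71.5 m

V = 4Q/(πD²) = 4·0.00396/(π·0.0609²) = 1.359 m/s
Re = VD/ν = 1.359·0.0609/8.12×10^-7 = 1.02×10^5 → turbulent
ε/D = 0.057/60.9 = 9.36×10^-4
Haaland: f = 0.02170
h_f = f(L/D)V²/(2g) = 0.02170·(2130/0.0609)·1.359²/(2·9.81) = 71.50 m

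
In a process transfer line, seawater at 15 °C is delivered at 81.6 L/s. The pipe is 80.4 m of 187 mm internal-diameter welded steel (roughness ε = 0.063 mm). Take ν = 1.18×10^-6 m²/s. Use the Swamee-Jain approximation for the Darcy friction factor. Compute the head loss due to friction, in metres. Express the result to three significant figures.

V = 4Q/(πD²) = 4·0.0816/(π·0.187²) = 2.971 m/s
Re = VD/ν = 2.971·0.187/1.18×10^-6 = 4.71×10^5 → turbulent
ε/D = 0.063/187 = 3.37×10^-4
Swamee-Jain: f = 0.01672
h_f = f(L/D)V²/(2g) = 0.01672·(80.4/0.187)·2.971²/(2·9.81) = 3.235 m

h_f ≈ 3.24 m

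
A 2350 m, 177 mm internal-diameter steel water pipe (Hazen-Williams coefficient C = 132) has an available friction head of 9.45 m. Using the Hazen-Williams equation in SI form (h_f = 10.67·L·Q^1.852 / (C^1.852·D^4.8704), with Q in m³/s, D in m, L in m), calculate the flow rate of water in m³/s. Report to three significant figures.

Rearranging: Q = [h_f·C^1.852·D^4.8704 / (10.67·L)]^(1/1.852)
Q = [9.45·132^1.852·0.177^4.8704 / (10.67·2350)]^0.540 = 0.01969 m³/s

Q ≈ 0.0197 m³/s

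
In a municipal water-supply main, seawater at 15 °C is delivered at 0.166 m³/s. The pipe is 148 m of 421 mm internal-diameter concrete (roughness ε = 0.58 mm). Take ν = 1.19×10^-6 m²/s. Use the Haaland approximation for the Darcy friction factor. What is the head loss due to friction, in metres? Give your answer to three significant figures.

h_f ≈ 0.555 m

V = 4Q/(πD²) = 4·0.166/(π·0.421²) = 1.192 m/s
Re = VD/ν = 1.192·0.421/1.19×10^-6 = 4.22×10^5 → turbulent
ε/D = 0.58/421 = 0.00138
Haaland: f = 0.02180
h_f = f(L/D)V²/(2g) = 0.02180·(148/0.421)·1.192²/(2·9.81) = 0.5554 m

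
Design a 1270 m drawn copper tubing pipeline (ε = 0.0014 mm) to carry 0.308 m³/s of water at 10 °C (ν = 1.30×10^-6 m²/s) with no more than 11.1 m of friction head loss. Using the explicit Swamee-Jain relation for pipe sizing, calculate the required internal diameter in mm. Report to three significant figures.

Swamee-Jain (Type III): D = 0.66·[ε^1.25·(LQ²/(gh_f))^4.75 + ν·Q^9.4·(L/(gh_f))^5.2]^0.04
LQ²/(gh_f) = 1.106; L/(gh_f) = 11.66
Term 1 = ε^1.25·(…)^4.75 = 7.78×10^-8; Term 2 = ν·Q^9.4·(…)^5.2 = 7.14×10^-6
D = 0.66·(7.78×10^-8 + 7.14×10^-6)^0.04 = 0.4110 m = 411 mm
Check: V = 2.32 m/s, Re = 7.34×10^5, f = 0.01231, h_f = 10.4 m ≈ 11.1 m ✓

D ≈ 411 mm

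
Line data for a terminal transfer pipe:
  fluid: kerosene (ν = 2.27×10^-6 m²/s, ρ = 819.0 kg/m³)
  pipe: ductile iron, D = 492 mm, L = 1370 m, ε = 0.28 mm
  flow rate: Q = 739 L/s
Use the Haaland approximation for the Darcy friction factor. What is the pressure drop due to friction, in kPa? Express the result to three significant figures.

Δp ≈ 305 kPa

V = 4Q/(πD²) = 4·0.739/(π·0.492²) = 3.887 m/s
Re = VD/ν = 3.887·0.492/2.27×10^-6 = 8.42×10^5 → turbulent
ε/D = 0.28/492 = 5.69×10^-4
Haaland: f = 0.01770
h_f = f(L/D)V²/(2g) = 0.01770·(1370/0.492)·3.887²/(2·9.81) = 37.96 m
Δp = ρg·h_f = 819.0·9.81·37.96 = 305.0 kPa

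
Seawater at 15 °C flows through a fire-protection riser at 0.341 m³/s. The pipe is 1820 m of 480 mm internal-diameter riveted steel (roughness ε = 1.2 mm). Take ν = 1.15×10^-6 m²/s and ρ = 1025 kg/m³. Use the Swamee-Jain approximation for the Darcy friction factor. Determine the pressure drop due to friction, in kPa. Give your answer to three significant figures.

Δp ≈ 174 kPa

V = 4Q/(πD²) = 4·0.341/(π·0.480²) = 1.884 m/s
Re = VD/ν = 1.884·0.480/1.15×10^-6 = 7.87×10^5 → turbulent
ε/D = 1.2/480 = 0.00250
Swamee-Jain: f = 0.02516
h_f = f(L/D)V²/(2g) = 0.02516·(1820/0.480)·1.884²/(2·9.81) = 17.26 m
Δp = ρg·h_f = 1025·9.81·17.26 = 173.6 kPa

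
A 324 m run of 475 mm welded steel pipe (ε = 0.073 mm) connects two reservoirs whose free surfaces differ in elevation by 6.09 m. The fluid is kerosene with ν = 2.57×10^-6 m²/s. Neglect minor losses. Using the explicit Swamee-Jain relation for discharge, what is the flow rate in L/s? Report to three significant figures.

Q ≈ 613 L/s

Swamee-Jain (Type II): Q = -0.965·√(gD⁵h_f/L)·ln[ε/(3.7D) + √(3.17ν²L/(gD³h_f))]
√(gD⁵h_f/L) = √(9.81·0.475⁵·6.09/324) = 0.06677
ε/(3.7D) = 4.15×10^-5; √(3.17ν²L/(gD³h_f)) = 3.26×10^-5
Q = -0.965·0.06677·ln(7.409×10^-5) = 0.6128 m³/s
Check: V = 3.46 m/s, Re = 6.39×10^5, f = 0.01472, h_f = 6.12 m ≈ 6.09 m ✓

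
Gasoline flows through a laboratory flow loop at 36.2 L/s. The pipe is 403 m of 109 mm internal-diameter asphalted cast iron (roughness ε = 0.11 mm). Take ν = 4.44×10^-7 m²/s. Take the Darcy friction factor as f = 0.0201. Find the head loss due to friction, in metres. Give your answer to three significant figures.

V = 4Q/(πD²) = 4·0.0362/(π·0.109²) = 3.879 m/s
h_f = f(L/D)V²/(2g) = 0.02010·(403/0.109)·3.879²/(2·9.81) = 57.00 m

h_f ≈ 57.0 m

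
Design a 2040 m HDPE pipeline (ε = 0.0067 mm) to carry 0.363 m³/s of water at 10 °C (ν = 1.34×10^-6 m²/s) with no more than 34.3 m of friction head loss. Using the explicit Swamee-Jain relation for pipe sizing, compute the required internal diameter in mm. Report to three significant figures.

Swamee-Jain (Type III): D = 0.66·[ε^1.25·(LQ²/(gh_f))^4.75 + ν·Q^9.4·(L/(gh_f))^5.2]^0.04
LQ²/(gh_f) = 0.7989; L/(gh_f) = 6.063
Term 1 = ε^1.25·(…)^4.75 = 1.17×10^-7; Term 2 = ν·Q^9.4·(…)^5.2 = 1.15×10^-6
D = 0.66·(1.17×10^-7 + 1.15×10^-6)^0.04 = 0.3834 m = 383 mm
Check: V = 3.14 m/s, Re = 9.00×10^5, f = 0.01221, h_f = 32.7 m ≈ 34.3 m ✓

D ≈ 383 mm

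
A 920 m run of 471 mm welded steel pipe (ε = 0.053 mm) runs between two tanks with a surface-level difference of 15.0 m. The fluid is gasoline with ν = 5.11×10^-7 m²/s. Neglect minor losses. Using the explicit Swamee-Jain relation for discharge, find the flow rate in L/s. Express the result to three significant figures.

Q ≈ 599 L/s

Swamee-Jain (Type II): Q = -0.965·√(gD⁵h_f/L)·ln[ε/(3.7D) + √(3.17ν²L/(gD³h_f))]
√(gD⁵h_f/L) = √(9.81·0.471⁵·15.0/920) = 0.06089
ε/(3.7D) = 3.04×10^-5; √(3.17ν²L/(gD³h_f)) = 7.04×10^-6
Q = -0.965·0.06089·ln(3.745×10^-5) = 0.5989 m³/s
Check: V = 3.44 m/s, Re = 3.17×10^6, f = 0.01283, h_f = 15.1 m ≈ 15.0 m ✓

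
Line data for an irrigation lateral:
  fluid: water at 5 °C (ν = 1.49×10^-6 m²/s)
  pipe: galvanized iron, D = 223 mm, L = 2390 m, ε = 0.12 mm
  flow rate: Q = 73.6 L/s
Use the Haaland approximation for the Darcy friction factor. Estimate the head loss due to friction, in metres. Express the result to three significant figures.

h_f ≈ 35.6 m

V = 4Q/(πD²) = 4·0.0736/(π·0.223²) = 1.884 m/s
Re = VD/ν = 1.884·0.223/1.49×10^-6 = 2.82×10^5 → turbulent
ε/D = 0.12/223 = 5.38×10^-4
Haaland: f = 0.01836
h_f = f(L/D)V²/(2g) = 0.01836·(2390/0.223)·1.884²/(2·9.81) = 35.62 m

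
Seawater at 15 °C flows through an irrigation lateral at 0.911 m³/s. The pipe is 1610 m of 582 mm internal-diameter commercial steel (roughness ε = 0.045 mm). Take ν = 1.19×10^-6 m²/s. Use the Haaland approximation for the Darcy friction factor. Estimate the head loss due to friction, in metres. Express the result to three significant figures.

V = 4Q/(πD²) = 4·0.911/(π·0.582²) = 3.424 m/s
Re = VD/ν = 3.424·0.582/1.19×10^-6 = 1.67×10^6 → turbulent
ε/D = 0.045/582 = 7.73×10^-5
Haaland: f = 0.01245
h_f = f(L/D)V²/(2g) = 0.01245·(1610/0.582)·3.424²/(2·9.81) = 20.59 m

h_f ≈ 20.6 m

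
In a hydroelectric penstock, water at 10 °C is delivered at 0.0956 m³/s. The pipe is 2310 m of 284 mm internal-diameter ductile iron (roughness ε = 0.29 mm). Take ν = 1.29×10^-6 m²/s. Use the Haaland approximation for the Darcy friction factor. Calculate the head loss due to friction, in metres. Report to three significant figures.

V = 4Q/(πD²) = 4·0.0956/(π·0.284²) = 1.509 m/s
Re = VD/ν = 1.509·0.284/1.29×10^-6 = 3.32×10^5 → turbulent
ε/D = 0.29/284 = 0.00102
Haaland: f = 0.02054
h_f = f(L/D)V²/(2g) = 0.02054·(2310/0.284)·1.509²/(2·9.81) = 19.39 m

h_f ≈ 19.4 m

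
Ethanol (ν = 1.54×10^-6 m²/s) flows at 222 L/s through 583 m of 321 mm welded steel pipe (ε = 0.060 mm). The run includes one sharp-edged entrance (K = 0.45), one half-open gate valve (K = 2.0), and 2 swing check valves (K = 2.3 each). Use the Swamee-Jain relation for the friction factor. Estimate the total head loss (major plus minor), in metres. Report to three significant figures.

V = 4Q/(πD²) = 2.743 m/s; V²/2g = 0.3835 m
Re = 5.72×10^5, ε/D = 1.87×10^-4 → f = 0.01521 (Swamee-Jain)
Major: h_f = f(L/D)·V²/2g = 0.01521·1816·0.3835 = 10.60 m
Minor: ΣK = 7.05; h_m = ΣK·V²/2g = 2.704 m
Total H_L = 10.60 + 2.704 = 13.30 m

H_L ≈ 13.3 m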